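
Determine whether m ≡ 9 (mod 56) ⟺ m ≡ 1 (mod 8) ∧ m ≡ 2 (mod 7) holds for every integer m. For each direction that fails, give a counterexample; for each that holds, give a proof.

(⇒) Suppose m ≡ 9 (mod 56); write m = 56j + 9. Since 8 ∣ 56, reducing mod 8 gives m ≡ 9 ≡ 1 (mod 8); since 7 ∣ 56, reducing mod 7 gives m ≡ 9 ≡ 2 (mod 7).

(⇐) Conversely, if m ≡ 1 (mod 8) and m ≡ 2 (mod 7), then by the Chinese remainder theorem m ≡ 9 (mod 56). This is exactly m ≡ 9 (mod 56).

Both directions hold.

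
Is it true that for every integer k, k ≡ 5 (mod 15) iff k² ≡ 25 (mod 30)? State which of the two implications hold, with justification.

Both directions fail.

(⟹) This fails: take k = 20. Then 20 ≡ 5 (mod 15), but 20² = 400 ≡ 10 (mod 30), not 25.

(⟸) This fails: take k = 25. Then 25² = 625 ≡ 25 (mod 30), yet 25 ≡ 10 (mod 15), not 5.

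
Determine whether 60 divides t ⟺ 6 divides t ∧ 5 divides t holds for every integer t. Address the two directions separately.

(⇐) This fails: take t = 30. Both 6 ∣ 30 and 5 ∣ 30, yet 30 is not a multiple of 60 (since 30 = 0·60 + 30), so 60 ∤ 30.

(⇒) If 60 ∣ t, write t = 60q. Since 60 = 10·6, t = 6·(10q), so 6 ∣ t; and since 60 = 12·5, t = 5·(12q), so 5 ∣ t.

Only the forward direction holds.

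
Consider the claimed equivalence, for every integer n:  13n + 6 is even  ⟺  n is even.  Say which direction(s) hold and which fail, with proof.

(→) Suppose 13n + 6 is even. Since 13 is odd, 13n and n have the same parity, so 13n + 6 ≡ n + 6 (mod 2). As 6 is even, 13n + 6 is even exactly when n is even. Thus n is even.

(←) Conversely, suppose n is even; write n = 2j. Then 13n + 6 = 13·(2j) + 6 = 2·13j + 6, which is even.

Both implications hold.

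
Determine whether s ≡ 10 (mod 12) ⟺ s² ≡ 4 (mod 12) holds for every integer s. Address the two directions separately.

(→) Suppose s ≡ 10 (mod 12). Write s = 12j + 10. Then (12j + 10)² = 144j² + 240j + 100 = 12(12j² + 20j + 8) + 4, so s² ≡ 4 (mod 12).

(←) This fails: take s = 2. Then 2² = 4 ≡ 4 (mod 12), yet 2 ≡ 2 (mod 12), not 10.

The forward direction holds; the converse fails.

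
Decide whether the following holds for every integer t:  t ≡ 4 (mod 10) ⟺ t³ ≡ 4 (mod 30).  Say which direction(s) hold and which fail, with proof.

(←) The residues r modulo 30 with r³ ≡ 4 (mod 30) are exactly {4}, and each is ≡ 4 (mod 10).

(→) This fails: take t = 14. Then 14 ≡ 4 (mod 10), but 14³ = 2744 ≡ 14 (mod 30), not 4.

The forward direction fails; the converse holds.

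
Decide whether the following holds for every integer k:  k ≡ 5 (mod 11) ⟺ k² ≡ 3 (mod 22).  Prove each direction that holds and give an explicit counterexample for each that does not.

Both directions fail.

(→) This fails: take k = 16. Then 16 ≡ 5 (mod 11), but 16² = 256 ≡ 14 (mod 22), not 3.

(←) This fails: take k = 17. Then 17² = 289 ≡ 3 (mod 22), yet 17 ≡ 6 (mod 11), not 5.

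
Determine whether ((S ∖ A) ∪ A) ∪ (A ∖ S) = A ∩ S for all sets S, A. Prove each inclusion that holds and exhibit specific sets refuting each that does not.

(⊇) Let x ∈ A ∩ S. Then x ∈ S ∩ A, from which x ∈ ((S ∖ A) ∪ A) ∪ (A ∖ S).

(⊆) This inclusion fails. Take S = {1}, A = ∅; then 1 ∈ ((S ∖ A) ∪ A) ∪ (A ∖ S) but 1 ∉ A ∩ S.

(⊆) fails; (⊇) holds.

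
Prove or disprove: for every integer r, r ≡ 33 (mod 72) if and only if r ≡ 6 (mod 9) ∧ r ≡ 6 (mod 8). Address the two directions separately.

(⇒) This fails: r = 33 gives 33 ≡ 33 (mod 72) but 33 ≡ 1 (mod 8), so the conjunction on the right does not hold.

(⇐) This fails: r = 6 satisfies both congruences on the right (6 ≡ 6 mod 9 and 6 ≡ 6 mod 8) yet 6 ≡ 6 (mod 72), not 33.

(⇒) fails and (⇐) fails.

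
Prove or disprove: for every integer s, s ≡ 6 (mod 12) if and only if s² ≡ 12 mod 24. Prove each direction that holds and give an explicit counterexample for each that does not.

(⟹) Suppose s ≡ 6 (mod 12). Working modulo 24, s ∈ {6, 18}; for each such r, r² ≡ 12 (mod 24).

(⟸) Conversely, the residues r modulo 24 with r² ≡ 12 (mod 24) are exactly {6, 18}, and each is ≡ 6 (mod 12).

Both implications hold.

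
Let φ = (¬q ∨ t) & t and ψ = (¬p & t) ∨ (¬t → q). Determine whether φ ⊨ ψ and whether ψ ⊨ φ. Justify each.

Only the forward implication holds.

(⟹) Assume the antecedent. If t is true, (¬p & t) ∨ (¬t → q) reduces to true regardless of the other variables. If t is false, the antecedent cannot hold. Either way (¬p & t) ∨ (¬t → q) holds.

(⟸) This fails. Under t = F, q = T, p = F, the left side is false but the right side is true.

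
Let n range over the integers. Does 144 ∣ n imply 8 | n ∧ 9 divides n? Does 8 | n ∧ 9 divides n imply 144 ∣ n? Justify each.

Converse. This fails: take n = 72. Both 8 ∣ 72 and 9 ∣ 72, yet 72 is not a multiple of 144 (since 72 = 0·144 + 72), so 144 ∤ 72.

Forward direction. If 144 ∣ n, write n = 144q. Since 144 = 18·8, n = 8·(18q), so 8 ∣ n; and since 144 = 16·9, n = 9·(16q), so 9 ∣ n.

Only the forward implication holds.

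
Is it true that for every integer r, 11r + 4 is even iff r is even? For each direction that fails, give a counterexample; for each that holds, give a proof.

Both directions hold.

(⇒) Suppose 11r + 4 is even. Since 11 is odd, 11r and r have the same parity, so 11r + 4 ≡ r + 4 (mod 2). As 4 is even, 11r + 4 is even exactly when r is even. Thus r is even.

(⇐) Conversely, suppose r is even; write r = 2j. Then 11r + 4 = 11·(2j) + 4 = 2·11j + 4, which is even.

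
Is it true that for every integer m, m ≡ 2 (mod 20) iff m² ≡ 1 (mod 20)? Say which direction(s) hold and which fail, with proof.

Forward direction. This fails: take m = 2. Then 2 ≡ 2 (mod 20), but 2² = 4 ≡ 4 (mod 20), not 1.

Converse. This fails: take m = 1. Then 1² = 1 ≡ 1 (mod 20), yet 1 ≡ 1 (mod 20), not 2.

(⇒) fails and (⇐) fails.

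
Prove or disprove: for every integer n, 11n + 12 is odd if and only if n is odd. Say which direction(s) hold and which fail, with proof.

(⟹) Suppose 11n + 12 is odd. Since 11 is odd, 11n and n have the same parity, so 11n + 12 ≡ n + 12 (mod 2). As 12 is even, 11n + 12 is odd exactly when n is odd. Thus n is odd.

(⟸) Conversely, suppose n is odd; write n = 2j + 1. Then 11n + 12 = 11·(2j + 1) + 12 = 2·11j + 23, which is odd.

Both implications hold.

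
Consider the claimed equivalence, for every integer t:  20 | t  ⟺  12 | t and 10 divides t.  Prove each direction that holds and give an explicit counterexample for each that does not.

[⇒] This fails: take t = 20. Certainly 20 ∣ 20, but 12 ∤ 20.

[⇐] Suppose 12 ∣ t and 10 ∣ t. Any common multiple of 12 and 10 is a multiple of their lcm; here lcm(12, 10) = 12·10/gcd(12, 10) = 120/2 = 60, so 60 ∣ t. Since 20 ∣ 60, it follows that 20 ∣ t.

Not equivalent: only (⇐) holds.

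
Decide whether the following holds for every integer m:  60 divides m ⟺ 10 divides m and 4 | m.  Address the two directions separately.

Only the forward implication holds.

(⇐) This fails: take m = 20. Both 10 ∣ 20 and 4 ∣ 20, yet 20 is not a multiple of 60 (since 20 = 0·60 + 20), so 60 ∤ 20.

(⇒) If 60 ∣ m, write m = 60q. Since 60 = 6·10, m = 10·(6q), so 10 ∣ m; and since 60 = 15·4, m = 4·(15q), so 4 ∣ m.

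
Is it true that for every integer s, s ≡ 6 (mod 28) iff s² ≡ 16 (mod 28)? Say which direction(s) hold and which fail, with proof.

(→) This fails: take s = 6. Then 6 ≡ 6 (mod 28), but 6² = 36 ≡ 8 (mod 28), not 16.

(←) This fails: take s = 4. Then 4² = 16 ≡ 16 (mod 28), yet 4 ≡ 4 (mod 28), not 6.

(⇒) fails and (⇐) fails.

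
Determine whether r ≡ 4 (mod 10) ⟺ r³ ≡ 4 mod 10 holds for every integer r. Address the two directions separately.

(→) Suppose r ≡ 4 (mod 10). Write r = 10j + 4. Then (10j + 4)³ = 1000j³ + 1200j² + 480j + 64 = 10(100j³ + 120j² + 48j + 6) + 4, so r³ ≡ 4 (mod 10).

(←) Conversely, suppose r³ ≡ 4 (mod 10). The only residue r in {0, …, 9} with r³ ≡ 4 (mod 10) is r = 4, so r ≡ 4 (mod 10).

Both directions hold; the statement is true.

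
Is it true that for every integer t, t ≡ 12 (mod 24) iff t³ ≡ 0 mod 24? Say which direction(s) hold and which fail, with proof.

Only the forward implication holds.

(⟹) Suppose t ≡ 12 (mod 24). Write t = 24j + 12. Then (24j + 12)³ = 13824j³ + 20736j² + 10368j + 1728 = 24(576j³ + 864j² + 432j + 72) + 0, so t³ ≡ 0 (mod 24).

(⟸) This fails: take t = 0. Then 0³ = 0 ≡ 0 (mod 24), yet 0 ≡ 0 (mod 24), not 12.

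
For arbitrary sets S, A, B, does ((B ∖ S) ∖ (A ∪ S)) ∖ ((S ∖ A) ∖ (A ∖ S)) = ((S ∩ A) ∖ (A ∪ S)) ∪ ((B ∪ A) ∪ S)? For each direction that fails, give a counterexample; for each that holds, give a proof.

(⟹) Let x ∈ ((B ∖ S) ∖ (A ∪ S)) ∖ ((S ∖ A) ∖ (A ∖ S)). Then x ∈ B and x ∉ S, A, from which x ∈ ((S ∩ A) ∖ (A ∪ S)) ∪ ((B ∪ A) ∪ S).

(⟸) This inclusion fails. Take S = {1}, A = ∅, B = ∅; then 1 ∈ ((S ∩ A) ∖ (A ∪ S)) ∪ ((B ∪ A) ∪ S) but 1 ∉ ((B ∖ S) ∖ (A ∪ S)) ∖ ((S ∖ A) ∖ (A ∖ S)).

(⊆) holds; (⊇) fails.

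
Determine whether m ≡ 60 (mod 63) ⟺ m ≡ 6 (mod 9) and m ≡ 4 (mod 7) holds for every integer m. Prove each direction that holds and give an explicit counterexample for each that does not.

Both directions hold.

Forward direction. Suppose m ≡ 60 (mod 63); write m = 63j + 60. Since 9 ∣ 63, reducing mod 9 gives m ≡ 60 ≡ 6 (mod 9); since 7 ∣ 63, reducing mod 7 gives m ≡ 60 ≡ 4 (mod 7).

Converse. If m ≡ 6 (mod 9) and m ≡ 4 (mod 7), then by the Chinese remainder theorem m ≡ 60 (mod 63). This is exactly m ≡ 60 (mod 63).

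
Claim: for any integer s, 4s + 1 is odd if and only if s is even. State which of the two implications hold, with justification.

[⇒] This fails: take s = 5. Then 4s + 1 = 21, which is odd, yet s = 5 is odd, not even.

[⇐] Suppose s is even. Since 4 is even, 4s is even for every s, so 4s + 1 has the same parity as 1, which is odd. Hence 4s + 1 is odd.

Only the converse holds.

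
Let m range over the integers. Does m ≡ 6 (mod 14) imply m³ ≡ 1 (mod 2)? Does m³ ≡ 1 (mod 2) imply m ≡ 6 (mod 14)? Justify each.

Neither direction holds.

(→) This fails: take m = 6. Then 6 ≡ 6 (mod 14), but 6³ = 216 ≡ 0 (mod 2), not 1.

(←) This fails: take m = 1. Then 1³ = 1 ≡ 1 (mod 2), yet 1 ≡ 1 (mod 14), not 6.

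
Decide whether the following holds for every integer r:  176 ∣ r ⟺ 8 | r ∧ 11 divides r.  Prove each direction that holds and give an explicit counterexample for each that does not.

Not equivalent: only (⇒) holds.

(⟹) If 176 ∣ r, write r = 176q. Since 176 = 22·8, r = 8·(22q), so 8 ∣ r; and since 176 = 16·11, r = 11·(16q), so 11 ∣ r.

(⟸) This fails: take r = 88. Both 8 ∣ 88 and 11 ∣ 88, yet 88 is not a multiple of 176 (since 88 = 0·176 + 88), so 176 ∤ 88.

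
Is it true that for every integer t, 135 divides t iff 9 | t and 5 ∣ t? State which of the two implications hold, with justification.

The forward direction holds; the converse fails.

Converse. This fails: take t = 45. Both 9 ∣ 45 and 5 ∣ 45, yet 45 is not a multiple of 135 (since 45 = 0·135 + 45), so 135 ∤ 45.

Forward direction. If 135 ∣ t, write t = 135q. Since 135 = 15·9, t = 9·(15q), so 9 ∣ t; and since 135 = 27·5, t = 5·(27q), so 5 ∣ t.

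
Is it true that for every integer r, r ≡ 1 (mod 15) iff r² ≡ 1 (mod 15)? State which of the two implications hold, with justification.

The forward direction holds; the converse fails.

(⟹) Suppose r ≡ 1 (mod 15). Write r = 15j + 1. Then (15j + 1)² = 225j² + 30j + 1 = 15(15j² + 2j) + 1, so r² ≡ 1 (mod 15).

(⟸) This fails: take r = 4. Then 4² = 16 ≡ 1 (mod 15), yet 4 ≡ 4 (mod 15), not 1.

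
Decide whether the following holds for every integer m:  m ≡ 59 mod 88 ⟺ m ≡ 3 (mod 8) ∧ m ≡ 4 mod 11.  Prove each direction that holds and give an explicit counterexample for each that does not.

Equivalent; both directions hold.

Forward direction. Suppose m ≡ 59 (mod 88); write m = 88j + 59. Since 8 ∣ 88, reducing mod 8 gives m ≡ 59 ≡ 3 (mod 8); since 11 ∣ 88, reducing mod 11 gives m ≡ 59 ≡ 4 (mod 11).

Converse. If m ≡ 3 (mod 8) and m ≡ 4 (mod 11), then by the Chinese remainder theorem m ≡ 59 (mod 88). This is exactly m ≡ 59 (mod 88).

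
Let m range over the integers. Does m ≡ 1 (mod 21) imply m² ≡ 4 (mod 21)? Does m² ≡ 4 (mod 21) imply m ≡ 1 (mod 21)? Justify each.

(⇒) fails and (⇐) fails.

[⇒] This fails: take m = 1. Then 1 ≡ 1 (mod 21), but 1² = 1 ≡ 1 (mod 21), not 4.

[⇐] This fails: take m = 2. Then 2² = 4 ≡ 4 (mod 21), yet 2 ≡ 2 (mod 21), not 1.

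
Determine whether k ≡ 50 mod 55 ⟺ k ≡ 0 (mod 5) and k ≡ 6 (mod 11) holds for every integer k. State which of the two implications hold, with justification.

[⇒] Suppose k ≡ 50 (mod 55); write k = 55j + 50. Since 5 ∣ 55, reducing mod 5 gives k ≡ 50 ≡ 0 (mod 5); since 11 ∣ 55, reducing mod 11 gives k ≡ 50 ≡ 6 (mod 11).

[⇐] Conversely, if k ≡ 0 (mod 5) and k ≡ 6 (mod 11), then by the Chinese remainder theorem k ≡ 50 (mod 55). This is exactly k ≡ 50 (mod 55).

Both directions hold.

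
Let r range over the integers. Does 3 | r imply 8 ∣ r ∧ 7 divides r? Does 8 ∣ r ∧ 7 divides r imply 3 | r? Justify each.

(⇒) This fails: take r = 3. Certainly 3 ∣ 3, but 8 ∤ 3.

(⇐) This fails: take r = 56. Both 8 ∣ 56 and 7 ∣ 56, yet 56 is not a multiple of 3 (since 56 = 18·3 + 2), so 3 ∤ 56.

Neither direction holds.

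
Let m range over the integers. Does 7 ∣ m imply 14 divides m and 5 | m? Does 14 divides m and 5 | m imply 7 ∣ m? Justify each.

[⇒] This fails: take m = 7. Certainly 7 ∣ 7, but 14 ∤ 7.

[⇐] Suppose 14 ∣ m and 5 ∣ m. Any common multiple of 14 and 5 is a multiple of their lcm; here gcd(14, 5) = 1, so lcm(14, 5) = 14·5 = 70, so 70 ∣ m. Since 7 ∣ 70, it follows that 7 ∣ m.

Not equivalent: only (⇐) holds.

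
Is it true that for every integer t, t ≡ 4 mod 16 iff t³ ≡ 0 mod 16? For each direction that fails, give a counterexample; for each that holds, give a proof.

Not equivalent: only (⇒) holds.

(⇒) Suppose t ≡ 4 mod 16. Write t = 16j + 4. Then (16j + 4)³ = 4096j³ + 3072j² + 768j + 64 = 16(256j³ + 192j² + 48j + 4) + 0, so t³ ≡ 0 (mod 16).

(⇐) This fails: take t = 0. Then 0³ = 0 ≡ 0 (mod 16), yet 0 ≡ 0 (mod 16), not 4.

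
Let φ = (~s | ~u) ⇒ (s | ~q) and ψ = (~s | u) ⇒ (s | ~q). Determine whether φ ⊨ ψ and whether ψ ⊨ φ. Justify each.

Converse. Assume the antecedent. If q is true, the antecedent forces (q = T, s = T, u = F) or (q = T, s = T, u = T), and (~s | ~u) ⇒ (s | ~q) holds there. If q is false, (~s | ~u) ⇒ (s | ~q) reduces to true regardless of the other variables. Either way (~s | ~u) ⇒ (s | ~q) holds.

Forward direction. Assume the antecedent. If q is true, the antecedent forces (q = T, s = T, u = F) or (q = T, s = T, u = T), and (~s | u) ⇒ (s | ~q) holds there. If q is false, (~s | u) ⇒ (s | ~q) reduces to true regardless of the other variables. Either way (~s | u) ⇒ (s | ~q) holds.

Both implications hold.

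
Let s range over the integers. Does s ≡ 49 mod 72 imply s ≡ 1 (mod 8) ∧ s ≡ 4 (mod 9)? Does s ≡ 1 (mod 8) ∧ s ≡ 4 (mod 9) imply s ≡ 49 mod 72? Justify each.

Both directions hold.

(⇐) If s ≡ 1 (mod 8) and s ≡ 4 (mod 9), then by the Chinese remainder theorem s ≡ 49 (mod 72). This is exactly s ≡ 49 (mod 72).

(⇒) Suppose s ≡ 49 (mod 72); write s = 72j + 49. Since 8 ∣ 72, reducing mod 8 gives s ≡ 49 ≡ 1 (mod 8); since 9 ∣ 72, reducing mod 9 gives s ≡ 49 ≡ 4 (mod 9).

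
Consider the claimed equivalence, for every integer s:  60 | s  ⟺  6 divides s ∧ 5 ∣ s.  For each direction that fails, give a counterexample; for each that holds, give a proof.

Converse. This fails: take s = 30. Both 6 ∣ 30 and 5 ∣ 30, yet 30 is not a multiple of 60 (since 30 = 0·60 + 30), so 60 ∤ 30.

Forward direction. If 60 ∣ s, write s = 60q. Since 60 = 10·6, s = 6·(10q), so 6 ∣ s; and since 60 = 12·5, s = 5·(12q), so 5 ∣ s.

Only the forward direction holds.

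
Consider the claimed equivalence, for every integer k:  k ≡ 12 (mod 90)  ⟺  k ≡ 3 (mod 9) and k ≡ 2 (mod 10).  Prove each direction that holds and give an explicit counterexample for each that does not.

The biconditional holds.

(→) Suppose k ≡ 12 (mod 90); write k = 90j + 12. Since 9 ∣ 90, reducing mod 9 gives k ≡ 12 ≡ 3 (mod 9); since 10 ∣ 90, reducing mod 10 gives k ≡ 12 ≡ 2 (mod 10).

(←) Conversely, if k ≡ 3 (mod 9) and k ≡ 2 (mod 10), then by the Chinese remainder theorem k ≡ 12 (mod 90). This is exactly k ≡ 12 (mod 90).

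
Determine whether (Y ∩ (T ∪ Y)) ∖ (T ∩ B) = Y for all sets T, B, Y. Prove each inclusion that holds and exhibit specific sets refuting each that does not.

(⊆) holds; (⊇) fails.

(⊆) Let x ∈ (Y ∩ (T ∪ Y)) ∖ (T ∩ B). Then either x ∈ Y and x ∉ T, B; or x ∈ T ∩ Y and x ∉ B; or x ∈ B ∩ Y and x ∉ T. In each case x ∈ Y, so (Y ∩ (T ∪ Y)) ∖ (T ∩ B) ⊆ Y.

(⊇) This inclusion fails. Take T = {1}, B = {1}, Y = {1}; then 1 ∈ Y but 1 ∉ (Y ∩ (T ∪ Y)) ∖ (T ∩ B).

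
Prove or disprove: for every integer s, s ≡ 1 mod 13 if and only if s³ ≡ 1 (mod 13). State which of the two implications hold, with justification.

(⟸) This fails: take s = 3. Then 3³ = 27 ≡ 1 (mod 13), yet 3 ≡ 3 (mod 13), not 1.

(⟹) Suppose s ≡ 1 mod 13. Write s = 13j + 1. Then (13j + 1)³ = 2197j³ + 507j² + 39j + 1 = 13(169j³ + 39j² + 3j) + 1, so s³ ≡ 1 (mod 13).

(⇒) holds; (⇐) fails.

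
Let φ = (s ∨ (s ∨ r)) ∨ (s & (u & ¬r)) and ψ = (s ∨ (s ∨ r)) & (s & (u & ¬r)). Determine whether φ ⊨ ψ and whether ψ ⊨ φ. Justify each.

The forward direction fails; the converse holds.

[⇒] This fails. Under u = F, s = T, r = F, the left side is true but the right side is false.

[⇐] Assume the antecedent. If u is true, the antecedent forces (u = T, s = T, r = F), and (s ∨ (s ∨ r)) ∨ (s & (u & ¬r)) holds there. If u is false, the antecedent cannot hold. Either way (s ∨ (s ∨ r)) ∨ (s & (u & ¬r)) holds.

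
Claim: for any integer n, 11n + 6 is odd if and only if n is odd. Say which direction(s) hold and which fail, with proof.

[⇒] Suppose 11n + 6 is odd. Since 11 is odd, 11n and n have the same parity, so 11n + 6 ≡ n + 6 (mod 2). As 6 is even, 11n + 6 is odd exactly when n is odd. Thus n is odd.

[⇐] Conversely, suppose n is odd; write n = 2j + 1. Then 11n + 6 = 11·(2j + 1) + 6 = 2·11j + 17, which is odd.

Both directions hold; the statement is true.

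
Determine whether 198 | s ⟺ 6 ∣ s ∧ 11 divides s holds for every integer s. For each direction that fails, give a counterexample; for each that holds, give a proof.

Only the forward implication holds.

[⇒] If 198 ∣ s, write s = 198q. Since 198 = 33·6, s = 6·(33q), so 6 ∣ s; and since 198 = 18·11, s = 11·(18q), so 11 ∣ s.

[⇐] This fails: take s = 66. Both 6 ∣ 66 and 11 ∣ 66, yet 66 is not a multiple of 198 (since 66 = 0·198 + 66), so 198 ∤ 66.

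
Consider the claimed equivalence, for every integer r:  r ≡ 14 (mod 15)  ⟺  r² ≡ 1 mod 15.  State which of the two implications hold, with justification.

(⇒) Suppose r ≡ 14 (mod 15). Write r = 15j + 14. Then (15j + 14)² = 225j² + 420j + 196 = 15(15j² + 28j + 13) + 1, so r² ≡ 1 (mod 15).

(⇐) This fails: take r = 1. Then 1² = 1 ≡ 1 (mod 15), yet 1 ≡ 1 (mod 15), not 14.

Only the forward direction holds.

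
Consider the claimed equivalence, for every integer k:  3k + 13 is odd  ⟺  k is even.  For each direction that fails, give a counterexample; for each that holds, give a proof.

(→) Suppose 3k + 13 is odd. Since 3 is odd, 3k and k have the same parity, so 3k + 13 ≡ k + 13 (mod 2). As 13 is odd, 3k + 13 is odd exactly when k is even. Thus k is even.

(←) Conversely, suppose k is even; write k = 2j. Then 3k + 13 = 3·(2j) + 13 = 2·3j + 13, which is odd.

Both implications hold.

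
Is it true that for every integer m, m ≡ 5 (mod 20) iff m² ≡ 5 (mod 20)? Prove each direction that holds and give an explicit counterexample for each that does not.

Not equivalent: only (⇒) holds.

Forward direction. Suppose m ≡ 5 (mod 20). Write m = 20j + 5. Then (20j + 5)² = 400j² + 200j + 25 = 20(20j² + 10j + 1) + 5, so m² ≡ 5 (mod 20).

Converse. This fails: take m = 15. Then 15² = 225 ≡ 5 (mod 20), yet 15 ≡ 15 (mod 20), not 5.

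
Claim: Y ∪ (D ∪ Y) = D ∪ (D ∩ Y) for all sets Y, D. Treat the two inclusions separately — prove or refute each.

(⊆) This inclusion fails. Take Y = {1}, D = ∅; then 1 ∈ Y ∪ (D ∪ Y) but 1 ∉ D ∪ (D ∩ Y).

(⊇) Let x ∈ D ∪ (D ∩ Y). Then either x ∈ D and x ∉ Y; or x ∈ Y ∩ D. In each case x ∈ Y ∪ (D ∪ Y), so D ∪ (D ∩ Y) ⊆ Y ∪ (D ∪ Y).

The sets are not equal: only the reverse inclusion holds.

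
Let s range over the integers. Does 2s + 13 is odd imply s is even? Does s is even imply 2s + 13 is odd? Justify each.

[⇒] This fails: take s = 7. Then 2s + 13 = 27, which is odd, yet s = 7 is odd, not even.

[⇐] Suppose s is even. Since 2 is even, 2s is even for every s, so 2s + 13 has the same parity as 13, which is odd. Hence 2s + 13 is odd.

(⇒) fails; (⇐) holds.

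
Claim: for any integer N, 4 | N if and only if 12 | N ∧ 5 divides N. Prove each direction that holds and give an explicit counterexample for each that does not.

Only the converse holds.

(⟹) This fails: take N = 4. Certainly 4 ∣ 4, but 12 ∤ 4.

(⟸) Suppose 12 ∣ N and 5 ∣ N. Any common multiple of 12 and 5 is a multiple of their lcm; here gcd(12, 5) = 1, so lcm(12, 5) = 12·5 = 60, so 60 ∣ N. Since 4 ∣ 60, it follows that 4 ∣ N.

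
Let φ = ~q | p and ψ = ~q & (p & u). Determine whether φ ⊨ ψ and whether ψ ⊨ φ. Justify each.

(⇒) fails; (⇐) holds.

(⇒) This fails. Under q = F, u = F, p = F, the left side is true but the right side is false.

(⇐) Assume the antecedent. If q is true, the antecedent cannot hold. If q is false, ~q | p reduces to true regardless of the other variables. Either way ~q | p holds.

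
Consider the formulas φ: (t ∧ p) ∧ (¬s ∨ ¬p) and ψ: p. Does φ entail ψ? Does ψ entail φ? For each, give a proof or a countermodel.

[⇒] Assume the antecedent. If t is true, the antecedent forces (t = T, s = F, p = T), and p holds there. If t is false, the antecedent cannot hold. Either way p holds.

[⇐] This fails. Under t = F, s = F, p = T, the left side is false but the right side is true.

Only the forward implication holds.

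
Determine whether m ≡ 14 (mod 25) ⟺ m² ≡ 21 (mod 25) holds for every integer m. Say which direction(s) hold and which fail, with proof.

Converse. This fails: take m = 11. Then 11² = 121 ≡ 21 (mod 25), yet 11 ≡ 11 (mod 25), not 14.

Forward direction. Suppose m ≡ 14 (mod 25). Write m = 25j + 14. Then (25j + 14)² = 625j² + 700j + 196 = 25(25j² + 28j + 7) + 21, so m² ≡ 21 (mod 25).

The forward direction holds; the converse fails.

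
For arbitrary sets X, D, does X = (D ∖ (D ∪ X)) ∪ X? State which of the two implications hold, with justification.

Both inclusions hold; the sets are equal.

(⟹) Let x ∈ X. Then either x ∈ X and x ∉ D; or x ∈ X ∩ D. In each case x ∈ (D ∖ (D ∪ X)) ∪ X, so X ⊆ (D ∖ (D ∪ X)) ∪ X.

(⟸) Let x ∈ (D ∖ (D ∪ X)) ∪ X. Then either x ∈ X and x ∉ D; or x ∈ X ∩ D. In each case x ∈ X, so (D ∖ (D ∪ X)) ∪ X ⊆ X.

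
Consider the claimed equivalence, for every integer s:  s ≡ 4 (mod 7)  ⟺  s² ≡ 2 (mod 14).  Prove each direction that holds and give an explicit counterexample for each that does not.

Neither direction holds.

(⟹) This fails: take s = 11. Then 11 ≡ 4 (mod 7), but 11² = 121 ≡ 9 (mod 14), not 2.

(⟸) This fails: take s = 10. Then 10² = 100 ≡ 2 (mod 14), yet 10 ≡ 3 (mod 7), not 4.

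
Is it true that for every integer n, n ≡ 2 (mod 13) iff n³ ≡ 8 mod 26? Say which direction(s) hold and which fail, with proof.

[⇒] This fails: take n = 15. Then 15 ≡ 2 (mod 13), but 15³ = 3375 ≡ 21 (mod 26), not 8.

[⇐] This fails: take n = 6. Then 6³ = 216 ≡ 8 (mod 26), yet 6 ≡ 6 (mod 13), not 2.

Neither implication holds.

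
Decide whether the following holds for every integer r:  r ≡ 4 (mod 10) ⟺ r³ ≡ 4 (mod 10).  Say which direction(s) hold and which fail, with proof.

Both directions hold.

[⇐] For the converse, argue contrapositively. If r ≢ 4 (mod 10), then r is congruent to one of 0, 1, 2, 3, 5, 6, 7, 8, 9 modulo 10, and these give r³ ≡ 0, 1, 8, 7, 5, 6, 3, 2, 9 respectively — never 4.

[⇒] Suppose r ≡ 4 (mod 10). Write r = 10j + 4. Then (10j + 4)³ = 1000j³ + 1200j² + 480j + 64 = 10(100j³ + 120j² + 48j + 6) + 4, so r³ ≡ 4 (mod 10).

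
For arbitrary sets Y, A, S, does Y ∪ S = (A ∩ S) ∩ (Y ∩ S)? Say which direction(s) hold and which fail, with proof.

(⊆) fails; (⊇) holds.

(⟹) This inclusion fails. Take Y = {1}, A = ∅, S = ∅; then 1 ∈ Y ∪ S but 1 ∉ (A ∩ S) ∩ (Y ∩ S).

(⟸) Let x ∈ (A ∩ S) ∩ (Y ∩ S). Then x ∈ Y ∩ A ∩ S, from which x ∈ Y ∪ S.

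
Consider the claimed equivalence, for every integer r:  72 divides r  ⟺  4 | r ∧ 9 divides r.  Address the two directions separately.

Only the forward implication holds.

(→) If 72 ∣ r, write r = 72q. Since 72 = 18·4, r = 4·(18q), so 4 ∣ r; and since 72 = 8·9, r = 9·(8q), so 9 ∣ r.

(←) This fails: take r = 36. Both 4 ∣ 36 and 9 ∣ 36, yet 36 is not a multiple of 72 (since 36 = 0·72 + 36), so 72 ∤ 36.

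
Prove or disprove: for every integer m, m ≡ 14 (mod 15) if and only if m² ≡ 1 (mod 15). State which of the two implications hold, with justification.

(⟹) Suppose m ≡ 14 (mod 15). Write m = 15j + 14. Then (15j + 14)² = 225j² + 420j + 196 = 15(15j² + 28j + 13) + 1, so m² ≡ 1 (mod 15).

(⟸) This fails: take m = 1. Then 1² = 1 ≡ 1 (mod 15), yet 1 ≡ 1 (mod 15), not 14.

Only the forward implication holds.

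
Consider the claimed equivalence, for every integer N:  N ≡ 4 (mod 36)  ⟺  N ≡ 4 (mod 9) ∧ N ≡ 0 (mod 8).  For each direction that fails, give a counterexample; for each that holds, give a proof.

Only the converse holds.

(⟸) If N ≡ 4 (mod 9) and N ≡ 0 (mod 8), then by the Chinese remainder theorem N ≡ 40 (mod 72). Since 40 ≡ 4 (mod 36) and 36 ∣ 72, we get N ≡ 4 (mod 36).

(⟹) This fails: N = 4 gives 4 ≡ 4 (mod 36) but 4 ≡ 4 (mod 8), so the conjunction on the right does not hold.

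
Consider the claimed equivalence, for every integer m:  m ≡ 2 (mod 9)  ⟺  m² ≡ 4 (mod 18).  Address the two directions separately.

Forward direction. This fails: take m = 11. Then 11 ≡ 2 (mod 9), but 11² = 121 ≡ 13 (mod 18), not 4.

Converse. This fails: take m = 16. Then 16² = 256 ≡ 4 (mod 18), yet 16 ≡ 7 (mod 9), not 2.

(⇒) fails and (⇐) fails.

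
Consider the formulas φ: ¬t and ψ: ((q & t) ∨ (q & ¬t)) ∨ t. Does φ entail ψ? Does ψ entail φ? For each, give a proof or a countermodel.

(⟹) This fails. Under q = F, t = F, the left side is true but the right side is false.

(⟸) This fails. Under q = F, t = T, the left side is false but the right side is true.

Neither direction holds.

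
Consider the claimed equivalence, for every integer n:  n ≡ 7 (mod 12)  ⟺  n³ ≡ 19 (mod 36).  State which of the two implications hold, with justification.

(⟹) Suppose n ≡ 7 (mod 12). Working modulo 36, n ∈ {7, 19, 31}; for each such r, r³ ≡ 19 (mod 36).

(⟸) Conversely, the residues r modulo 36 with r³ ≡ 19 (mod 36) are exactly {7, 19, 31}, and each is ≡ 7 (mod 12).

Both directions hold.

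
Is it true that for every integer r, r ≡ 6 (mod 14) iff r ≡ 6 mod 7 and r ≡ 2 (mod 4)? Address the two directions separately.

(←) If r ≡ 6 (mod 7) and r ≡ 2 (mod 4), then by the Chinese remainder theorem r ≡ 6 (mod 28). Since 6 ≡ 6 (mod 14) and 14 ∣ 28, we get r ≡ 6 (mod 14).

(→) This fails: r = 20 gives 20 ≡ 6 (mod 14) but 20 ≡ 0 (mod 4), so the conjunction on the right does not hold.

The forward direction fails; the converse holds.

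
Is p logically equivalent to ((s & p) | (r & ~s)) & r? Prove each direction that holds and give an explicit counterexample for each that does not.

Both directions fail.

(⟹) This fails. Under r = F, s = F, p = T, the left side is true but the right side is false.

(⟸) This fails. Under r = T, s = F, p = F, the left side is false but the right side is true.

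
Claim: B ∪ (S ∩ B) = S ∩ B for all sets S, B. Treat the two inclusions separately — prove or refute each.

(⊆) fails; (⊇) holds.

(⟸) Let x ∈ S ∩ B. Then x ∈ S ∩ B, from which x ∈ B ∪ (S ∩ B).

(⟹) This inclusion fails. Take S = ∅, B = {1}; then 1 ∈ B ∪ (S ∩ B) but 1 ∉ S ∩ B.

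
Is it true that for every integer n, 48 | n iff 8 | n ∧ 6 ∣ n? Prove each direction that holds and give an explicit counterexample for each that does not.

Not equivalent: only (⇒) holds.

[⇒] If 48 ∣ n, write n = 48q. Since 48 = 6·8, n = 8·(6q), so 8 ∣ n; and since 48 = 8·6, n = 6·(8q), so 6 ∣ n.

[⇐] This fails: take n = 24. Both 8 ∣ 24 and 6 ∣ 24, yet 24 is not a multiple of 48 (since 24 = 0·48 + 24), so 48 ∤ 24.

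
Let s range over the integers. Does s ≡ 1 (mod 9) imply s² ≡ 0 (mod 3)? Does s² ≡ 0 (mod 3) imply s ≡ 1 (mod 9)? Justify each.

Neither implication holds.

(⇒) This fails: take s = 1. Then 1 ≡ 1 (mod 9), but 1² = 1 ≡ 1 (mod 3), not 0.

(⇐) This fails: take s = 0. Then 0² = 0 ≡ 0 (mod 3), yet 0 ≡ 0 (mod 9), not 1.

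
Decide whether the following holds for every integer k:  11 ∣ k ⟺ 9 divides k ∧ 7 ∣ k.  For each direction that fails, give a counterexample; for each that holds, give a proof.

(→) This fails: take k = 11. Certainly 11 ∣ 11, but 9 ∤ 11.

(←) This fails: take k = 63. Both 9 ∣ 63 and 7 ∣ 63, yet 63 is not a multiple of 11 (since 63 = 5·11 + 8), so 11 ∤ 63.

Neither direction holds.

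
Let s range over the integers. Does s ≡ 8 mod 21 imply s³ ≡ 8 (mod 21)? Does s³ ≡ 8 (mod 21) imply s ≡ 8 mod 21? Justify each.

The forward direction holds; the converse fails.

Forward direction. Suppose s ≡ 8 mod 21. Write s = 21j + 8. Then (21j + 8)³ = 9261j³ + 10584j² + 4032j + 512 = 21(441j³ + 504j² + 192j + 24) + 8, so s³ ≡ 8 (mod 21).

Converse. This fails: take s = 2. Then 2³ = 8 ≡ 8 (mod 21), yet 2 ≡ 2 (mod 21), not 8.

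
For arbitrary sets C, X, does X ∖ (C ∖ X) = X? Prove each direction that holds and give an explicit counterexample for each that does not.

The two sets are equal.

(⊆) Let x ∈ X ∖ (C ∖ X). Then either x ∈ X and x ∉ C; or x ∈ C ∩ X. In each case x ∈ X, so X ∖ (C ∖ X) ⊆ X.

(⊇) Let x ∈ X. Then either x ∈ X and x ∉ C; or x ∈ C ∩ X. In each case x ∈ X ∖ (C ∖ X), so X ⊆ X ∖ (C ∖ X).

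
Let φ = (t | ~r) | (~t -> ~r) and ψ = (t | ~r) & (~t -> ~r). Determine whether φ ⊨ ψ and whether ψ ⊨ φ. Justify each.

Both implications hold.

Forward direction. Assume the antecedent. If t is true, (t | ~r) & (~t -> ~r) reduces to true regardless of the other variables. If t is false, the antecedent forces (t = F, r = F), and (t | ~r) & (~t -> ~r) holds there. Either way (t | ~r) & (~t -> ~r) holds.

Converse. Assume the antecedent. If t is true, (t | ~r) | (~t -> ~r) reduces to true regardless of the other variables. If t is false, the antecedent forces (t = F, r = F), and (t | ~r) | (~t -> ~r) holds there. Either way (t | ~r) | (~t -> ~r) holds.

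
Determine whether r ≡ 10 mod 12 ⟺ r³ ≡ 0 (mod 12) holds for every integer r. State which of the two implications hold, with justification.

Forward direction. This fails: take r = 10. Then 10 ≡ 10 (mod 12), but 10³ = 1000 ≡ 4 (mod 12), not 0.

Converse. This fails: take r = 0. Then 0³ = 0 ≡ 0 (mod 12), yet 0 ≡ 0 (mod 12), not 10.

Neither direction holds.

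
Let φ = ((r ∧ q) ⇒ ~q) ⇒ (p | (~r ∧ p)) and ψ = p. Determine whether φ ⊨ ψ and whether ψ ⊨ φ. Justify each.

(→) This fails. Under r = T, q = T, p = F, the left side is true but the right side is false.

(←) Assume the antecedent. If r is true, the antecedent forces (r = T, q = F, p = T) or (r = T, q = T, p = T), and the consequent holds there. If r is false, the antecedent forces (r = F, q = F, p = T) or (r = F, q = T, p = T), and the consequent holds there. Either way the consequent holds.

The forward direction fails; the converse holds.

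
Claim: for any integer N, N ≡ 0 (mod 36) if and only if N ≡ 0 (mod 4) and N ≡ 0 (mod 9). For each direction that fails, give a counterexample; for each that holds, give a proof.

Both directions hold.

[⇒] Suppose N ≡ 0 (mod 36); write N = 36j + 0. Since 4 ∣ 36, reducing mod 4 gives N ≡ 0 (mod 4); since 9 ∣ 36, reducing mod 9 gives N ≡ 0 (mod 9).

[⇐] Conversely, if N ≡ 0 (mod 4) and N ≡ 0 (mod 9), then by the Chinese remainder theorem N ≡ 0 (mod 36). This is exactly N ≡ 0 (mod 36).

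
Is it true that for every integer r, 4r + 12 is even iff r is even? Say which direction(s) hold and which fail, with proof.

(⇒) fails; (⇐) holds.

(→) This fails: take r = 3. Then 4r + 12 = 24, which is even, yet r = 3 is odd, not even.

(←) Suppose r is even. Since 4 is even, 4r is even for every r, so 4r + 12 has the same parity as 12, which is even. Hence 4r + 12 is even.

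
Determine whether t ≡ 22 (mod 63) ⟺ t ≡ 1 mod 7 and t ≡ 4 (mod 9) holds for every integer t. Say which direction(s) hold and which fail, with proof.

Forward direction. Suppose t ≡ 22 (mod 63); write t = 63j + 22. Since 7 ∣ 63, reducing mod 7 gives t ≡ 22 ≡ 1 (mod 7); since 9 ∣ 63, reducing mod 9 gives t ≡ 22 ≡ 4 (mod 9).

Converse. If t ≡ 1 (mod 7) and t ≡ 4 (mod 9), then by the Chinese remainder theorem t ≡ 22 (mod 63). This is exactly t ≡ 22 (mod 63).

Both directions hold; the statement is true.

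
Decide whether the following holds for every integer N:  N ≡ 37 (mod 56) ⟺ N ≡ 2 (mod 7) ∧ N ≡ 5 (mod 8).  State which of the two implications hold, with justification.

Both directions hold; the statement is true.

Converse. If N ≡ 2 (mod 7) and N ≡ 5 (mod 8), then by the Chinese remainder theorem N ≡ 37 (mod 56). This is exactly N ≡ 37 (mod 56).

Forward direction. Suppose N ≡ 37 (mod 56); write N = 56j + 37. Since 7 ∣ 56, reducing mod 7 gives N ≡ 37 ≡ 2 (mod 7); since 8 ∣ 56, reducing mod 8 gives N ≡ 37 ≡ 5 (mod 8).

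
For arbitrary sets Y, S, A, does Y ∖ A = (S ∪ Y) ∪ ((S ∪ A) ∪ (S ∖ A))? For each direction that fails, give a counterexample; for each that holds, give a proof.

Forward inclusion. Let x ∈ Y ∖ A. Then either x ∈ Y and x ∉ S, A; or x ∈ Y ∩ S and x ∉ A. In each case x ∈ (S ∪ Y) ∪ ((S ∪ A) ∪ (S ∖ A)), so Y ∖ A ⊆ (S ∪ Y) ∪ ((S ∪ A) ∪ (S ∖ A)).

Reverse inclusion. This inclusion fails. Take Y = ∅, S = {1}, A = ∅; then 1 ∈ (S ∪ Y) ∪ ((S ∪ A) ∪ (S ∖ A)) but 1 ∉ Y ∖ A.

(⊆) holds; (⊇) fails.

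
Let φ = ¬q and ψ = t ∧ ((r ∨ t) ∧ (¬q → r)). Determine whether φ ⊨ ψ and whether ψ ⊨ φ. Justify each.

(⇒) This fails. Under t = F, q = F, r = F, the left side is true but the right side is false.

(⇐) This fails. Under t = T, q = T, r = F, the left side is false but the right side is true.

(⇒) fails and (⇐) fails.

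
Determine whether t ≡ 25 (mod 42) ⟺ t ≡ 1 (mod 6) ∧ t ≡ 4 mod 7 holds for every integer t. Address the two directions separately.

The biconditional holds.

(→) Suppose t ≡ 25 (mod 42); write t = 42j + 25. Since 6 ∣ 42, reducing mod 6 gives t ≡ 25 ≡ 1 (mod 6); since 7 ∣ 42, reducing mod 7 gives t ≡ 25 ≡ 4 (mod 7).

(←) Conversely, if t ≡ 1 (mod 6) and t ≡ 4 (mod 7), then by the Chinese remainder theorem t ≡ 25 (mod 42). This is exactly t ≡ 25 (mod 42).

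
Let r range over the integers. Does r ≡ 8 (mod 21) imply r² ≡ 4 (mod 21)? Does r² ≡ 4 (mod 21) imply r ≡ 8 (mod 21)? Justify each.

Neither direction holds.

(→) This fails: take r = 8. Then 8 ≡ 8 (mod 21), but 8² = 64 ≡ 1 (mod 21), not 4.

(←) This fails: take r = 2. Then 2² = 4 ≡ 4 (mod 21), yet 2 ≡ 2 (mod 21), not 8.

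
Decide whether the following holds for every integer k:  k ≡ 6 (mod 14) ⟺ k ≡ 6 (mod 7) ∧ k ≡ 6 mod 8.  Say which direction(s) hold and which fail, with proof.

Only the reverse direction holds.

(⟹) This fails: k = 48 gives 48 ≡ 6 (mod 14) but 48 ≡ 0 (mod 8), so the conjunction on the right does not hold.

(⟸) Conversely, if k ≡ 6 (mod 7) and k ≡ 6 (mod 8), then by the Chinese remainder theorem k ≡ 6 (mod 56). Since 6 ≡ 6 (mod 14) and 14 ∣ 56, we get k ≡ 6 (mod 14).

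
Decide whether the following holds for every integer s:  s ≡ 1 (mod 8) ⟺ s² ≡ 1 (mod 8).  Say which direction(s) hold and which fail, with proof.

(⇒) holds; (⇐) fails.

(⟹) Suppose s ≡ 1 (mod 8). Write s = 8j + 1. Then (8j + 1)² = 64j² + 16j + 1 = 8(8j² + 2j) + 1, so s² ≡ 1 (mod 8).

(⟸) This fails: take s = 3. Then 3² = 9 ≡ 1 (mod 8), yet 3 ≡ 3 (mod 8), not 1.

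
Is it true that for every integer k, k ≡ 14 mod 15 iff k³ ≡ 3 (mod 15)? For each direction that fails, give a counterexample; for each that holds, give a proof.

Neither direction holds.

Forward direction. This fails: take k = 14. Then 14 ≡ 14 (mod 15), but 14³ = 2744 ≡ 14 (mod 15), not 3.

Converse. This fails: take k = 12. Then 12³ = 1728 ≡ 3 (mod 15), yet 12 ≡ 12 (mod 15), not 14.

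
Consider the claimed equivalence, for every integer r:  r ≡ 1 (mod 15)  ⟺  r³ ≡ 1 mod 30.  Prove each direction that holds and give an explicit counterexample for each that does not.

Only the reverse direction holds.

(⇒) This fails: take r = 16. Then 16 ≡ 1 (mod 15), but 16³ = 4096 ≡ 16 (mod 30), not 1.

(⇐) Conversely, the residues r modulo 30 with r³ ≡ 1 (mod 30) are exactly {1}, and each is ≡ 1 (mod 15).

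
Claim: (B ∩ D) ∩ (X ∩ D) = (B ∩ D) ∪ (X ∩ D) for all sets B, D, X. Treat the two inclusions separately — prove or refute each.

(⟹) Let x ∈ (B ∩ D) ∩ (X ∩ D). Then x ∈ B ∩ D ∩ X, from which x ∈ (B ∩ D) ∪ (X ∩ D).

(⟸) This inclusion fails. Take B = {1}, D = {1}, X = ∅; then 1 ∈ (B ∩ D) ∪ (X ∩ D) but 1 ∉ (B ∩ D) ∩ (X ∩ D).

The sets are not equal: only the forward inclusion holds.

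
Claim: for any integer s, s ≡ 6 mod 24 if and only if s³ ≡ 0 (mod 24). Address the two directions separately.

[⇒] Suppose s ≡ 6 mod 24. Write s = 24j + 6. Then (24j + 6)³ = 13824j³ + 10368j² + 2592j + 216 = 24(576j³ + 432j² + 108j + 9) + 0, so s³ ≡ 0 (mod 24).

[⇐] This fails: take s = 0. Then 0³ = 0 ≡ 0 (mod 24), yet 0 ≡ 0 (mod 24), not 6.

Only the forward implication holds.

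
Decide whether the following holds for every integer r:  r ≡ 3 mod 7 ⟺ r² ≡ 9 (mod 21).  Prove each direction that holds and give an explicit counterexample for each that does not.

Neither direction holds.

(→) This fails: take r = 10. Then 10 ≡ 3 (mod 7), but 10² = 100 ≡ 16 (mod 21), not 9.

(←) This fails: take r = 18. Then 18² = 324 ≡ 9 (mod 21), yet 18 ≡ 4 (mod 7), not 3.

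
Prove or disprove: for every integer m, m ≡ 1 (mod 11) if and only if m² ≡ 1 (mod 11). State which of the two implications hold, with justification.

(⇒) holds; (⇐) fails.

(⇒) Suppose m ≡ 1 (mod 11). Write m = 11j + 1. Then (11j + 1)² = 121j² + 22j + 1 = 11(11j² + 2j) + 1, so m² ≡ 1 (mod 11).

(⇐) This fails: take m = 10. Then 10² = 100 ≡ 1 (mod 11), yet 10 ≡ 10 (mod 11), not 1.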